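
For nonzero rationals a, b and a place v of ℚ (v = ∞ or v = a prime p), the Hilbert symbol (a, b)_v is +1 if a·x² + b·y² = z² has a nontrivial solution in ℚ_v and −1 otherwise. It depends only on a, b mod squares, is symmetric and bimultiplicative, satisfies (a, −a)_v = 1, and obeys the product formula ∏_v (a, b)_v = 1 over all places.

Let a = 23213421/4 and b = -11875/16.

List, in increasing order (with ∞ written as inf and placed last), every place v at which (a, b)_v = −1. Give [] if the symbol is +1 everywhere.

[19, 41]

(a, b) ≡ (2579269, -19) mod (ℚ^×)²; places V = {2, 3, 5, 7, 11, 19, 41, 43, ∞}.
(a,b)_7: α=1, u≡4; β=0, v≡2 (mod 7); (4|7)=+1, (2|7)=+1; sign (−1)^0·+1^0·+1^1 = +1.
(a,b)_19: α=1, u≡10; β=1, v≡12 (mod 19); (10|19)=-1, (12|19)=-1; sign (−1)^1·-1^1·-1^1 = -1.
(a,b)_43: α=1, u≡17; β=0, v≡13 (mod 43); (17|43)=+1, (13|43)=+1; sign (−1)^0·+1^0·+1^1 = +1.
(a,b)_3: α=2, u≡1; β=0, v≡2 (mod 3); (1|3)=+1, (2|3)=-1; sign (−1)^0·+1^0·-1^2 = +1.
(a,b)_11: α=1, u≡4; β=0, v≡1 (mod 11); (4|11)=+1, (1|11)=+1; sign (−1)^0·+1^0·+1^1 = +1.
(a,b)_41: α=1, u≡3; β=0, v≡24 (mod 41); (3|41)=-1, (24|41)=-1; sign (−1)^0·-1^0·-1^1 = -1.
(a,b)_2: α=-2, β=-4; u≡5, v≡5 (mod 8); ε(u)ε(v)=0·0, αω(v)=-2·1, βω(u)=-4·1; sum ≡ 0  ⇒  +1.
(a,b)_∞: sgn(2579269)=+, sgn(-19)=−, so +1.
(a,b)_5: α=0, u≡4; β=4, v≡1 (mod 5); (4|5)=+1, (1|5)=+1; sign (−1)^0·+1^4·+1^0 = +1.
|Ram(2579269, -19)| = 2, even; anisotropic at {19, 41}.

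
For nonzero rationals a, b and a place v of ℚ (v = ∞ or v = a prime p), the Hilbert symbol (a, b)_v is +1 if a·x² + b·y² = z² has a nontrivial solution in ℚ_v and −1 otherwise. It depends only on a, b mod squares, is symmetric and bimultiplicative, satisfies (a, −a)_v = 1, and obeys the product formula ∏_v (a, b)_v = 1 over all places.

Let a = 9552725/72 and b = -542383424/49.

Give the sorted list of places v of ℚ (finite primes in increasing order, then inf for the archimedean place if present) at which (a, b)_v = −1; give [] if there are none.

[2, 7, 17, 23, 41, 43]

(a, b) ≡ (4522, -8474741) mod (ℚ^×)²; places V = {2, 3, 5, 7, 11, 13, 17, 19, 23, 41, 43, ∞}.
(a,b)_∞: sgn(4522)=+, sgn(-8474741)=−, so +1.
(a,b)_13: α=2, u≡2; β=0, v≡8 (mod 13); (2|13)=-1, (8|13)=-1; sign (−1)^0·-1^0·-1^2 = +1.
(a,b)_23: α=0, u≡22; β=1, v≡4 (mod 23); (22|23)=-1, (4|23)=+1; sign (−1)^0·-1^1·+1^0 = -1.
(a,b)_43: α=0, u≡8; β=1, v≡23 (mod 43); (8|43)=-1, (23|43)=+1; sign (−1)^0·-1^1·+1^0 = -1.
(a,b)_17: α=1, u≡6; β=0, v≡11 (mod 17); (6|17)=-1, (11|17)=-1; sign (−1)^0·-1^0·-1^1 = -1.
(a,b)_3: α=-2, u≡1; β=0, v≡1 (mod 3); (1|3)=+1, (1|3)=+1; sign (−1)^0·+1^0·+1^-2 = +1.
(a,b)_19: α=1, u≡15; β=1, v≡17 (mod 19); (15|19)=-1, (17|19)=+1; sign (−1)^1·-1^1·+1^1 = +1.
(a,b)_11: α=0, u≡1; β=1, v≡3 (mod 11); (1|11)=+1, (3|11)=+1; sign (−1)^0·+1^1·+1^0 = +1.
(a,b)_2: α=-3, β=6; u≡5, v≡3 (mod 8); ε(u)ε(v)=0·1, αω(v)=-3·1, βω(u)=6·1; sum ≡ 1  ⇒  -1.
(a,b)_41: α=0, u≡7; β=1, v≡4 (mod 41); (7|41)=-1, (4|41)=+1; sign (−1)^0·-1^1·+1^0 = -1.
(a,b)_5: α=2, u≡2; β=0, v≡4 (mod 5); (2|5)=-1, (4|5)=+1; sign (−1)^0·-1^0·+1^2 = +1.
(a,b)_7: α=1, u≡2; β=-2, v≡5 (mod 7); (2|7)=+1, (5|7)=-1; sign (−1)^0·+1^-2·-1^1 = -1.
Ram(4522, -8474741) = {2, 7, 17, 23, 41, 43}; no ℚ_2-point on the conic.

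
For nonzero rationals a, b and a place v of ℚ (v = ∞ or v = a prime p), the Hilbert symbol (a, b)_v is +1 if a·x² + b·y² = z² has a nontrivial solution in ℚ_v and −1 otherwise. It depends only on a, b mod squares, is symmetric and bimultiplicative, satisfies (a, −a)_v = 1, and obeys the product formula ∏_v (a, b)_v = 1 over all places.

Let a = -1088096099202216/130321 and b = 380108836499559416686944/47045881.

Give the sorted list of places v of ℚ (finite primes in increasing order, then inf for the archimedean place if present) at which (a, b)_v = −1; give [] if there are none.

[2, 29]

Mod squares: a ≡ -26, b ≡ 38454. Check v ∈ {∞, 2, 3, 13, 17, 19, 29}.
v=13: a=13^1·(≡6), b=13^1·(≡6) mod 13; (6|13)=-1, (6|13)=-1; (−1)^{1·1·6}·(-1)^1·(-1)^1 = +1.
v=3: a=3^16·(≡1), b=3^27·(≡2) mod 3; (1|3)=+1, (2|3)=-1; (−1)^{16·27·1}·(+1)^27·(-1)^16 = +1.
v=∞: -26 < 0 and 38454 > 0  ⇒  (a,b)_∞ = +1.
v=19: a=19^-4·(≡18), b=19^-6·(≡17) mod 19; (18|19)=-1, (17|19)=+1; (−1)^{-4·-6·9}·(-1)^-6·(+1)^-4 = +1.
v=29: a=29^2·(≡19), b=29^3·(≡15) mod 29; (19|29)=-1, (15|29)=-1; (−1)^{2·3·14}·(-1)^3·(-1)^2 = -1.
v=2: v_2(a)=3, v_2(b)=5; units ≡ 3, 3 (mod 8); ε·ε+αω+βω = 1·1+3·1+5·1 ≡ 1  ⇒  (a,b)_2 = -1.
v=17: a=17^2·(≡16), b=17^3·(≡16) mod 17; (16|17)=+1, (16|17)=+1; (−1)^{2·3·8}·(+1)^3·(+1)^2 = +1.
Ram(-26, 38454) = {2, 29}; no ℚ_2-point on the conic.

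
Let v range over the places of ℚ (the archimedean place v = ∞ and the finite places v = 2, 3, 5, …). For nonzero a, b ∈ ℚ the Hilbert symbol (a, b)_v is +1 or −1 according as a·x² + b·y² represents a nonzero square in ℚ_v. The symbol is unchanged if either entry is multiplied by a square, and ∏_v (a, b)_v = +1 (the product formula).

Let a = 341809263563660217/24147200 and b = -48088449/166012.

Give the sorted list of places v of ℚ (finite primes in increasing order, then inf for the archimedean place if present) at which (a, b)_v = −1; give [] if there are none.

(a, b) ≡ (36977941, -287) mod (ℚ^×)²; places V = {2, 3, 5, 7, 11, 13, 17, 19, 41, 53, ∞}.
(a,b)_∞: sgn(36977941)=+, sgn(-287)=−, so +1.
(a,b)_3: α=2, u≡1; β=2, v≡1 (mod 3); (1|3)=+1, (1|3)=+1; sign (−1)^0·+1^2·+1^2 = +1.
(a,b)_5: α=-2, u≡4; β=0, v≡3 (mod 5); (4|5)=+1, (3|5)=-1; sign (−1)^0·+1^0·-1^-2 = +1.
(a,b)_19: α=6, u≡8; β=4, v≡16 (mod 19); (8|19)=-1, (16|19)=+1; sign (−1)^0·-1^4·+1^6 = +1.
(a,b)_13: α=1, u≡2; β=0, v≡10 (mod 13); (2|13)=-1, (10|13)=+1; sign (−1)^0·-1^0·+1^1 = +1.
(a,b)_17: α=1, u≡11; β=0, v≡9 (mod 17); (11|17)=-1, (9|17)=+1; sign (−1)^0·-1^0·+1^1 = +1.
(a,b)_11: α=-1, u≡4; β=-2, v≡8 (mod 11); (4|11)=+1, (8|11)=-1; sign (−1)^0·+1^-2·-1^-1 = -1.
(a,b)_2: α=-8, β=-2; u≡5, v≡1 (mod 8); ε(u)ε(v)=0·0, αω(v)=-8·0, βω(u)=-2·1; sum ≡ 0  ⇒  +1.
(a,b)_7: α=-3, u≡3; β=-3, v≡4 (mod 7); (3|7)=-1, (4|7)=+1; sign (−1)^1·-1^-3·+1^-3 = +1.
(a,b)_53: α=1, u≡14; β=0, v≡39 (mod 53); (14|53)=-1, (39|53)=-1; sign (−1)^0·-1^0·-1^1 = -1.
(a,b)_41: α=3, u≡11; β=1, v≡13 (mod 41); (11|41)=-1, (13|41)=-1; sign (−1)^0·-1^1·-1^3 = +1.
|Ram(36977941, -287)| = 2, even; anisotropic at {11, 53}.

[11, 53]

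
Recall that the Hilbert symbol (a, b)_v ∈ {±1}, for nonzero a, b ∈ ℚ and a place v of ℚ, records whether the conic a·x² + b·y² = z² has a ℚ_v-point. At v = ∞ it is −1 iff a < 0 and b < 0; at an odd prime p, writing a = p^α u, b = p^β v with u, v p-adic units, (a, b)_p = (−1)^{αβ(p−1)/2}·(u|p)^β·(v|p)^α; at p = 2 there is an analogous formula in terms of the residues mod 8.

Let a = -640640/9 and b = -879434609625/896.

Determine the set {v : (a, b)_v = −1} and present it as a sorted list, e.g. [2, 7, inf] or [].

(a, b) ≡ (-10010, -452234510) mod (ℚ^×)²; places V = {2, 3, 5, 7, 11, 13, 17, 23, 31, 41, ∞}.
(a,b)_23: α=0, u≡13; β=1, v≡4 (mod 23); (13|23)=+1, (4|23)=+1; sign (−1)^0·+1^1·+1^0 = +1.
(a,b)_3: α=-2, u≡1; β=2, v≡1 (mod 3); (1|3)=+1, (1|3)=+1; sign (−1)^0·+1^2·+1^-2 = +1.
(a,b)_17: α=0, u≡10; β=1, v≡3 (mod 17); (10|17)=-1, (3|17)=-1; sign (−1)^0·-1^1·-1^0 = -1.
(a,b)_∞: sgn(-10010)=−, sgn(-452234510)=−, so -1.
(a,b)_41: α=0, u≡12; β=1, v≡22 (mod 41); (12|41)=-1, (22|41)=-1; sign (−1)^0·-1^1·-1^0 = -1.
(a,b)_2: α=7, β=-7; u≡3, v≡1 (mod 8); ε(u)ε(v)=1·0, αω(v)=7·0, βω(u)=-7·1; sum ≡ 1  ⇒  -1.
(a,b)_13: α=1, u≡9; β=1, v≡7 (mod 13); (9|13)=+1, (7|13)=-1; sign (−1)^0·+1^1·-1^1 = -1.
(a,b)_11: α=1, u≡3; β=2, v≡3 (mod 11); (3|11)=+1, (3|11)=+1; sign (−1)^0·+1^2·+1^1 = +1.
(a,b)_5: α=1, u≡3; β=3, v≡3 (mod 5); (3|5)=-1, (3|5)=-1; sign (−1)^0·-1^3·-1^1 = +1.
(a,b)_7: α=1, u≡6; β=-1, v≡1 (mod 7); (6|7)=-1, (1|7)=+1; sign (−1)^1·-1^-1·+1^1 = +1.
(a,b)_31: α=0, u≡11; β=1, v≡28 (mod 31); (11|31)=-1, (28|31)=+1; sign (−1)^0·-1^1·+1^0 = -1.
Ram(-10010, -452234510) = {2, 13, 17, 31, 41, ∞}; no ℚ_2-point on the conic.

[2, 13, 17, 31, 41, inf]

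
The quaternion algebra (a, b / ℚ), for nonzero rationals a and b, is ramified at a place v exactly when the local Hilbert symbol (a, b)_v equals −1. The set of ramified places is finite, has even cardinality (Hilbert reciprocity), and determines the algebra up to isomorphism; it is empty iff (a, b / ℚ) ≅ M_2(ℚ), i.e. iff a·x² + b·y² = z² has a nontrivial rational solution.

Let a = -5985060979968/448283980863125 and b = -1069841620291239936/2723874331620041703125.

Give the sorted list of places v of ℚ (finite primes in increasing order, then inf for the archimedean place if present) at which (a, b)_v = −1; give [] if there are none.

(a, b) ≡ (-1073, -61161) mod (ℚ^×)²; places V = {2, 3, 5, 7, 11, 17, 19, 29, 37, ∞}.
(a,b)_7: α=4, u≡3; β=6, v≡3 (mod 7); (3|7)=-1, (3|7)=-1; sign (−1)^0·-1^6·-1^4 = +1.
(a,b)_∞: sgn(-1073)=−, sgn(-61161)=−, so -1.
(a,b)_11: α=-2, u≡3; β=-2, v≡6 (mod 11); (3|11)=+1, (6|11)=-1; sign (−1)^0·+1^-2·-1^-2 = +1.
(a,b)_37: α=1, u≡2; β=1, v≡11 (mod 37); (2|37)=-1, (11|37)=+1; sign (−1)^0·-1^1·+1^1 = -1.
(a,b)_5: α=-4, u≡2; β=-6, v≡1 (mod 5); (2|5)=-1, (1|5)=+1; sign (−1)^0·-1^-6·+1^-4 = +1.
(a,b)_3: α=6, u≡1; β=7, v≡1 (mod 3); (1|3)=+1, (1|3)=+1; sign (−1)^0·+1^7·+1^6 = +1.
(a,b)_29: α=-5, u≡11; β=-7, v≡18 (mod 29); (11|29)=-1, (18|29)=-1; sign (−1)^0·-1^-7·-1^-5 = +1.
(a,b)_19: α=2, u≡14; β=3, v≡7 (mod 19); (14|19)=-1, (7|19)=+1; sign (−1)^0·-1^3·+1^2 = -1.
(a,b)_2: α=8, β=14; u≡7, v≡7 (mod 8); ε(u)ε(v)=1·1, αω(v)=8·0, βω(u)=14·0; sum ≡ 1  ⇒  -1.
(a,b)_17: α=-2, u≡13; β=-4, v≡14 (mod 17); (13|17)=+1, (14|17)=-1; sign (−1)^0·+1^-4·-1^-2 = +1.
(-1073, -61161 / ℚ) ramifies at {2, 19, 37, ∞}: a division algebra.

[2, 19, 37, inf]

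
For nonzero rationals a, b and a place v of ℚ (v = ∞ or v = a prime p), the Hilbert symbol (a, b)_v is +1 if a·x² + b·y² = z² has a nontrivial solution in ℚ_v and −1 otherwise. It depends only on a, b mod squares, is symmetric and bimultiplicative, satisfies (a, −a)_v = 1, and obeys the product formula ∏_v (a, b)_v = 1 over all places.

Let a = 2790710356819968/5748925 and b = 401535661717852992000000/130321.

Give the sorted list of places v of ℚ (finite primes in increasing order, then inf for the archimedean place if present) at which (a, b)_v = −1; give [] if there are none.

(a, b) ≡ (3289, 253) mod (ℚ^×)²; places V = {2, 3, 5, 7, 11, 13, 19, 23, 31, ∞}.
(a,b)_7: α=-2, u≡6; β=0, v≡4 (mod 7); (6|7)=-1, (4|7)=+1; sign (−1)^0·-1^0·+1^-2 = +1.
(a,b)_3: α=6, u≡1; β=18, v≡1 (mod 3); (1|3)=+1, (1|3)=+1; sign (−1)^0·+1^18·+1^6 = +1.
(a,b)_23: α=1, u≡17; β=3, v≡14 (mod 23); (17|23)=-1, (14|23)=-1; sign (−1)^1·-1^3·-1^1 = -1.
(a,b)_13: α=-1, u≡6; β=0, v≡2 (mod 13); (6|13)=-1, (2|13)=-1; sign (−1)^0·-1^0·-1^-1 = -1.
(a,b)_19: α=-2, u≡18; β=-4, v≡7 (mod 19); (18|19)=-1, (7|19)=+1; sign (−1)^0·-1^-4·+1^-2 = +1.
(a,b)_5: α=-2, u≡4; β=6, v≡3 (mod 5); (4|5)=+1, (3|5)=-1; sign (−1)^0·+1^6·-1^-2 = +1.
(a,b)_∞: sgn(3289)=+, sgn(253)=+, so +1.
(a,b)_11: α=1, u≡7; β=3, v≡3 (mod 11); (7|11)=-1, (3|11)=+1; sign (−1)^1·-1^3·+1^1 = +1.
(a,b)_31: α=4, u≡17; β=0, v≡5 (mod 31); (17|31)=-1, (5|31)=+1; sign (−1)^0·-1^0·+1^4 = +1.
(a,b)_2: α=14, β=12; u≡1, v≡5 (mod 8); ε(u)ε(v)=0·0, αω(v)=14·1, βω(u)=12·0; sum ≡ 0  ⇒  +1.
Ram(3289, 253) = {13, 23}; no ℚ_13-point on the conic.

[13, 23]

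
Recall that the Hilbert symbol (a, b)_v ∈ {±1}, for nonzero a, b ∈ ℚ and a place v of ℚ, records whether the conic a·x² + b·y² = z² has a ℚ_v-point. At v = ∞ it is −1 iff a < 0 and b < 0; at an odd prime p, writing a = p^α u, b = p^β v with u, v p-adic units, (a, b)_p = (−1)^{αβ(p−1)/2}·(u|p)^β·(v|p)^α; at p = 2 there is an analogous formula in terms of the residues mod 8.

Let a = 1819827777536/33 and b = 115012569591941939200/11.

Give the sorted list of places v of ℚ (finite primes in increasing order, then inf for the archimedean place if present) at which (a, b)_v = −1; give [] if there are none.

Mod squares: a ≡ 29667, b ≡ 7733. Check v ∈ {∞, 2, 3, 5, 11, 19, 29, 31, 37}.
v=2: v_2(a)=12, v_2(b)=14; units ≡ 3, 5 (mod 8); ε·ε+αω+βω = 1·0+12·1+14·1 ≡ 0  ⇒  (a,b)_2 = +1.
v=5: a=5^0·(≡2), b=5^2·(≡3) mod 5; (2|5)=-1, (3|5)=-1; (−1)^{0·2·2}·(-1)^2·(-1)^0 = +1.
v=∞: 29667 > 0 and 7733 > 0  ⇒  (a,b)_∞ = +1.
v=19: a=19^2·(≡2), b=19^3·(≡10) mod 19; (2|19)=-1, (10|19)=-1; (−1)^{2·3·9}·(-1)^3·(-1)^2 = -1.
v=37: a=37^2·(≡33), b=37^3·(≡23) mod 37; (33|37)=+1, (23|37)=-1; (−1)^{2·3·18}·(+1)^3·(-1)^2 = +1.
v=3: a=3^-1·(≡1), b=3^0·(≡2) mod 3; (1|3)=+1, (2|3)=-1; (−1)^{-1·0·1}·(+1)^0·(-1)^-1 = -1.
v=11: a=11^-1·(≡7), b=11^-1·(≡8) mod 11; (7|11)=-1, (8|11)=-1; (−1)^{-1·-1·5}·(-1)^-1·(-1)^-1 = -1.
v=29: a=29^1·(≡12), b=29^2·(≡27) mod 29; (12|29)=-1, (27|29)=-1; (−1)^{1·2·14}·(-1)^2·(-1)^1 = -1.
v=31: a=31^1·(≡3), b=31^2·(≡20) mod 31; (3|31)=-1, (20|31)=+1; (−1)^{1·2·15}·(-1)^2·(+1)^1 = +1.
|Ram(29667, 7733)| = 4, even; anisotropic at {3, 11, 19, 29}.

[3, 11, 19, 29]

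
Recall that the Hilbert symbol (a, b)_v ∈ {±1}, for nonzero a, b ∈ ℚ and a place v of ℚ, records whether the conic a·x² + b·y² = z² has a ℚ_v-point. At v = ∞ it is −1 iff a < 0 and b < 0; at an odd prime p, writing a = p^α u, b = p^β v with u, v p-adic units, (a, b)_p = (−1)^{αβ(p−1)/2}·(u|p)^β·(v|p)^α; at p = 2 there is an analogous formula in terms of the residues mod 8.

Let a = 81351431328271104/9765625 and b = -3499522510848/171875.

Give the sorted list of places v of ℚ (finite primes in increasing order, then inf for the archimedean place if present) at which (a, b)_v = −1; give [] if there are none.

Mod squares: a ≡ 51051, b ≡ -3927. Check v ∈ {∞, 2, 3, 5, 7, 11, 13, 17}.
v=3: a=3^3·(≡1), b=3^1·(≡2) mod 3; (1|3)=+1, (2|3)=-1; (−1)^{3·1·1}·(+1)^1·(-1)^3 = +1.
v=∞: 51051 > 0 and -3927 < 0  ⇒  (a,b)_∞ = +1.
v=17: a=17^5·(≡5), b=17^3·(≡5) mod 17; (5|17)=-1, (5|17)=-1; (−1)^{5·3·8}·(-1)^3·(-1)^5 = +1.
v=2: v_2(a)=8, v_2(b)=12; units ≡ 3, 1 (mod 8); ε·ε+αω+βω = 1·0+8·0+12·1 ≡ 0  ⇒  (a,b)_2 = +1.
v=5: a=5^-10·(≡4), b=5^-6·(≡2) mod 5; (4|5)=+1, (2|5)=-1; (−1)^{-10·-6·2}·(+1)^-6·(-1)^-10 = +1.
v=13: a=13^3·(≡3), b=13^2·(≡1) mod 13; (3|13)=+1, (1|13)=+1; (−1)^{3·2·6}·(+1)^2·(+1)^3 = +1.
v=11: a=11^1·(≡2), b=11^-1·(≡2) mod 11; (2|11)=-1, (2|11)=-1; (−1)^{1·-1·5}·(-1)^-1·(-1)^1 = -1.
v=7: a=7^3·(≡5), b=7^3·(≡6) mod 7; (5|7)=-1, (6|7)=-1; (−1)^{3·3·3}·(-1)^3·(-1)^3 = -1.
|Ram(51051, -3927)| = 2, even; anisotropic at {7, 11}.

[7, 11]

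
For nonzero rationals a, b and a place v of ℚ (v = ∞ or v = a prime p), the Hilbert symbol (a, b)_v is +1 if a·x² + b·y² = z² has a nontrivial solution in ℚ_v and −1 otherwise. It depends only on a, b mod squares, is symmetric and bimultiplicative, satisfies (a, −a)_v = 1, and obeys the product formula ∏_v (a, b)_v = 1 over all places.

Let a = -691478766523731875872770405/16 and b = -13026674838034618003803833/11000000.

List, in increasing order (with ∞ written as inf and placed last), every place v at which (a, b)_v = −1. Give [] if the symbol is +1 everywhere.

(a, b) ≡ (-130645, -16027) mod (ℚ^×)²; places V = {2, 3, 5, 7, 11, 13, 17, 19, 23, 29, 31, 47, 53, ∞}.
(a,b)_∞: sgn(-130645)=−, sgn(-16027)=−, so -1.
(a,b)_47: α=2, u≡5; β=1, v≡35 (mod 47); (5|47)=-1, (35|47)=-1; sign (−1)^0·-1^1·-1^2 = -1.
(a,b)_2: α=-4, β=-6; u≡3, v≡5 (mod 8); ε(u)ε(v)=1·0, αω(v)=-4·1, βω(u)=-6·1; sum ≡ 0  ⇒  +1.
(a,b)_5: α=1, u≡4; β=-6, v≡3 (mod 5); (4|5)=+1, (3|5)=-1; sign (−1)^0·+1^-6·-1^1 = -1.
(a,b)_29: α=3, u≡14; β=2, v≡27 (mod 29); (14|29)=-1, (27|29)=-1; sign (−1)^0·-1^2·-1^3 = -1.
(a,b)_3: α=2, u≡2; β=0, v≡2 (mod 3); (2|3)=-1, (2|3)=-1; sign (−1)^0·-1^0·-1^2 = +1.
(a,b)_19: α=0, u≡14; β=2, v≡7 (mod 19); (14|19)=-1, (7|19)=+1; sign (−1)^0·-1^2·+1^0 = +1.
(a,b)_31: α=2, u≡16; β=1, v≡4 (mod 31); (16|31)=+1, (4|31)=+1; sign (−1)^0·+1^1·+1^2 = +1.
(a,b)_23: α=0, u≡12; β=2, v≡12 (mod 23); (12|23)=+1, (12|23)=+1; sign (−1)^0·+1^2·+1^0 = +1.
(a,b)_7: α=4, u≡5; β=4, v≡5 (mod 7); (5|7)=-1, (5|7)=-1; sign (−1)^0·-1^4·-1^4 = +1.
(a,b)_17: α=3, u≡15; β=2, v≡16 (mod 17); (15|17)=+1, (16|17)=+1; sign (−1)^0·+1^2·+1^3 = +1.
(a,b)_53: α=3, u≡35; β=2, v≡3 (mod 53); (35|53)=-1, (3|53)=-1; sign (−1)^0·-1^2·-1^3 = -1.
(a,b)_13: α=2, u≡5; β=4, v≡2 (mod 13); (5|13)=-1, (2|13)=-1; sign (−1)^0·-1^4·-1^2 = +1.
(a,b)_11: α=0, u≡10; β=-1, v≡2 (mod 11); (10|11)=-1, (2|11)=-1; sign (−1)^0·-1^-1·-1^0 = -1.
Ram(-130645, -16027) = {5, 11, 29, 47, 53, ∞}; no ℚ_5-point on the conic.

[5, 11, 29, 47, 53, inf]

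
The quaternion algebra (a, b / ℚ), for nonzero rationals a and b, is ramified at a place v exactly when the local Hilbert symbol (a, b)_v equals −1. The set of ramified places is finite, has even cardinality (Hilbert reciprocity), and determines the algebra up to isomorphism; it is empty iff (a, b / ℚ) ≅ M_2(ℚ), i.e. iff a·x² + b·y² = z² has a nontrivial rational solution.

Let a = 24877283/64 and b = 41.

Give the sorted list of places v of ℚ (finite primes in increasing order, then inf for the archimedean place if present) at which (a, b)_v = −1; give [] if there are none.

Mod squares: a ≡ 47027, b ≡ 41. Check v ∈ {∞, 2, 23, 31, 37, 41}.
v=37: a=37^1·(≡19), b=37^0·(≡4) mod 37; (19|37)=-1, (4|37)=+1; (−1)^{1·0·18}·(-1)^0·(+1)^1 = +1.
v=23: a=23^2·(≡20), b=23^0·(≡18) mod 23; (20|23)=-1, (18|23)=+1; (−1)^{2·0·11}·(-1)^0·(+1)^2 = +1.
v=41: a=41^1·(≡18), b=41^1·(≡1) mod 41; (18|41)=+1, (1|41)=+1; (−1)^{1·1·20}·(+1)^1·(+1)^1 = +1.
v=31: a=31^1·(≡29), b=31^0·(≡10) mod 31; (29|31)=-1, (10|31)=+1; (−1)^{1·0·15}·(-1)^0·(+1)^1 = +1.
v=2: v_2(a)=-6, v_2(b)=0; units ≡ 3, 1 (mod 8); ε·ε+αω+βω = 1·0+-6·0+0·1 ≡ 0  ⇒  (a,b)_2 = +1.
v=∞: 47027 > 0 and 41 > 0  ⇒  (a,b)_∞ = +1.
Every local symbol is +1, so the conic 47027·x² + 41·y² = z² has ℚ_v-points for all v and hence a ℚ-point; (a, b / ℚ) ≅ M_2(ℚ).

[]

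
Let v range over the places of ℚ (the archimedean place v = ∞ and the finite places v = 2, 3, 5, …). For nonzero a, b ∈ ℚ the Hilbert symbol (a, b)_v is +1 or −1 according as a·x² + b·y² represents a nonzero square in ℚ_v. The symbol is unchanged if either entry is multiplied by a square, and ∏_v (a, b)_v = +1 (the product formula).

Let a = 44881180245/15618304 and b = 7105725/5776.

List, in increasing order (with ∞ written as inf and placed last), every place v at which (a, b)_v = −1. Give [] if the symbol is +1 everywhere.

(a, b) ≡ (5, 29) mod (ℚ^×)²; places V = {2, 3, 5, 11, 13, 19, 29, ∞}.
(a,b)_19: α=-2, u≡6; β=-2, v≡3 (mod 19); (6|19)=+1, (3|19)=-1; sign (−1)^0·+1^-2·-1^-2 = +1.
(a,b)_11: α=4, u≡1; β=2, v≡7 (mod 11); (1|11)=+1, (7|11)=-1; sign (−1)^0·+1^2·-1^4 = +1.
(a,b)_5: α=1, u≡1; β=2, v≡4 (mod 5); (1|5)=+1, (4|5)=+1; sign (−1)^0·+1^2·+1^1 = +1.
(a,b)_29: α=2, u≡6; β=1, v≡24 (mod 29); (6|29)=+1, (24|29)=+1; sign (−1)^0·+1^1·+1^2 = +1.
(a,b)_3: α=6, u≡2; β=4, v≡2 (mod 3); (2|3)=-1, (2|3)=-1; sign (−1)^0·-1^4·-1^6 = +1.
(a,b)_13: α=-2, u≡8; β=0, v≡4 (mod 13); (8|13)=-1, (4|13)=+1; sign (−1)^0·-1^0·+1^-2 = +1.
(a,b)_2: α=-8, β=-4; u≡5, v≡5 (mod 8); ε(u)ε(v)=0·0, αω(v)=-8·1, βω(u)=-4·1; sum ≡ 0  ⇒  +1.
(a,b)_∞: sgn(5)=+, sgn(29)=+, so +1.
Every local symbol is +1, so the conic 5·x² + 29·y² = z² has ℚ_v-points for all v and hence a ℚ-point; (a, b / ℚ) ≅ M_2(ℚ).

[]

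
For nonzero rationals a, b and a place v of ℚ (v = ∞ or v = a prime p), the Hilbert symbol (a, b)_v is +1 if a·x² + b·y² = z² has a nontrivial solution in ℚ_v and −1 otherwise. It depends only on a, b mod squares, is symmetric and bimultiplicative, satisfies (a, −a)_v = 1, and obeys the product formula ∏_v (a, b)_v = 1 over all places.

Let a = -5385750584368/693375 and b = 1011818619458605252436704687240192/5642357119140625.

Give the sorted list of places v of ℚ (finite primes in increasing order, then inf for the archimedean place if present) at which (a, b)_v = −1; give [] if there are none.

Mod squares: a ≡ -2805, b ≡ 493. Check v ∈ {∞, 2, 3, 5, 7, 11, 13, 17, 19, 29, 43}.
v=43: a=43^-2·(≡7), b=43^-4·(≡34) mod 43; (7|43)=-1, (34|43)=-1; (−1)^{-2·-4·21}·(-1)^-4·(-1)^-2 = +1.
v=2: v_2(a)=4, v_2(b)=10; units ≡ 3, 5 (mod 8); ε·ε+αω+βω = 1·0+4·1+10·1 ≡ 0  ⇒  (a,b)_2 = +1.
v=3: a=3^-1·(≡1), b=3^0·(≡1) mod 3; (1|3)=+1, (1|3)=+1; (−1)^{-1·0·1}·(+1)^0·(+1)^-1 = +1.
v=∞: -2805 < 0 and 493 > 0  ⇒  (a,b)_∞ = +1.
v=29: a=29^2·(≡8), b=29^5·(≡14) mod 29; (8|29)=-1, (14|29)=-1; (−1)^{2·5·14}·(-1)^5·(-1)^2 = -1.
v=7: a=7^2·(≡1), b=7^6·(≡6) mod 7; (1|7)=+1, (6|7)=-1; (−1)^{2·6·3}·(+1)^6·(-1)^2 = +1.
v=17: a=17^1·(≡12), b=17^3·(≡7) mod 17; (12|17)=-1, (7|17)=-1; (−1)^{1·3·8}·(-1)^3·(-1)^1 = +1.
v=5: a=5^-3·(≡1), b=5^-10·(≡3) mod 5; (1|5)=+1, (3|5)=-1; (−1)^{-3·-10·2}·(+1)^-10·(-1)^-3 = -1.
v=13: a=13^0·(≡4), b=13^-2·(≡3) mod 13; (4|13)=+1, (3|13)=+1; (−1)^{0·-2·6}·(+1)^-2·(+1)^0 = +1.
v=11: a=11^3·(≡4), b=11^6·(≡1) mod 11; (4|11)=+1, (1|11)=+1; (−1)^{3·6·5}·(+1)^6·(+1)^3 = +1.
v=19: a=19^2·(≡11), b=19^6·(≡10) mod 19; (11|19)=+1, (10|19)=-1; (−1)^{2·6·9}·(+1)^6·(-1)^2 = +1.
|Ram(-2805, 493)| = 2, even; anisotropic at {5, 29}.

[5, 29]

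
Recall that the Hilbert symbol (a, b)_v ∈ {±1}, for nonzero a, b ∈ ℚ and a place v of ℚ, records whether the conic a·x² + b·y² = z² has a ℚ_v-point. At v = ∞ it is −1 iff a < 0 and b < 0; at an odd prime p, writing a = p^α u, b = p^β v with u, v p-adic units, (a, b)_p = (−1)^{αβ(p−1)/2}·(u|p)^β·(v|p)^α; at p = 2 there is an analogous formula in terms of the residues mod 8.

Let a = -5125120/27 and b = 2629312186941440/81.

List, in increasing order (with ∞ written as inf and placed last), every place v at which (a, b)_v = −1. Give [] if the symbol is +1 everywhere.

[3, 7, 11, 13]

Mod squares: a ≡ -15015, b ≡ 10010. Check v ∈ {∞, 2, 3, 5, 7, 11, 13}.
v=11: a=11^1·(≡8), b=11^3·(≡10) mod 11; (8|11)=-1, (10|11)=-1; (−1)^{1·3·5}·(-1)^3·(-1)^1 = -1.
v=5: a=5^1·(≡3), b=5^1·(≡3) mod 5; (3|5)=-1, (3|5)=-1; (−1)^{1·1·2}·(-1)^1·(-1)^1 = +1.
v=13: a=13^1·(≡11), b=13^3·(≡12) mod 13; (11|13)=-1, (12|13)=+1; (−1)^{1·3·6}·(-1)^3·(+1)^1 = -1.
v=2: v_2(a)=10, v_2(b)=19; units ≡ 1, 5 (mod 8); ε·ε+αω+βω = 0·0+10·1+19·0 ≡ 0  ⇒  (a,b)_2 = +1.
v=∞: -15015 < 0 and 10010 > 0  ⇒  (a,b)_∞ = +1.
v=7: a=7^1·(≡2), b=7^3·(≡1) mod 7; (2|7)=+1, (1|7)=+1; (−1)^{1·3·3}·(+1)^3·(+1)^1 = -1.
v=3: a=3^-3·(≡2), b=3^-4·(≡2) mod 3; (2|3)=-1, (2|3)=-1; (−1)^{-3·-4·1}·(-1)^-4·(-1)^-3 = -1.
(-15015, 10010 / ℚ) ramifies at {3, 7, 11, 13}: a division algebra.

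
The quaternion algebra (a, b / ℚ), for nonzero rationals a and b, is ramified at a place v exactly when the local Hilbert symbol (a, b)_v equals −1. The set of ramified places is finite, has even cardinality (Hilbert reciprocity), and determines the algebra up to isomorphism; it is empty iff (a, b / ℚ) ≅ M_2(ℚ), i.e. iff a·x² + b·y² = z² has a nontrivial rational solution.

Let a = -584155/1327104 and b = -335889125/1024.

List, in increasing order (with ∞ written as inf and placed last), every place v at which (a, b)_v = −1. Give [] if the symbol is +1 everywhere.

(a, b) ≡ (-584155, -13435565) mod (ℚ^×)²; places V = {2, 3, 5, 11, 13, 19, 23, 43, ∞}.
(a,b)_5: α=1, u≡1; β=3, v≡3 (mod 5); (1|5)=+1, (3|5)=-1; sign (−1)^0·+1^3·-1^1 = -1.
(a,b)_2: α=-14, β=-10; u≡5, v≡3 (mod 8); ε(u)ε(v)=0·1, αω(v)=-14·1, βω(u)=-10·1; sum ≡ 0  ⇒  +1.
(a,b)_11: α=1, u≡4; β=1, v≡9 (mod 11); (4|11)=+1, (9|11)=+1; sign (−1)^1·+1^1·+1^1 = -1.
(a,b)_13: α=1, u≡7; β=1, v≡7 (mod 13); (7|13)=-1, (7|13)=-1; sign (−1)^0·-1^1·-1^1 = +1.
(a,b)_43: α=1, u≡8; β=1, v≡37 (mod 43); (8|43)=-1, (37|43)=-1; sign (−1)^1·-1^1·-1^1 = -1.
(a,b)_19: α=1, u≡17; β=1, v≡17 (mod 19); (17|19)=+1, (17|19)=+1; sign (−1)^1·+1^1·+1^1 = -1.
(a,b)_23: α=0, u≡17; β=1, v≡19 (mod 23); (17|23)=-1, (19|23)=-1; sign (−1)^0·-1^1·-1^0 = -1.
(a,b)_3: α=-4, u≡2; β=0, v≡1 (mod 3); (2|3)=-1, (1|3)=+1; sign (−1)^0·-1^0·+1^-4 = +1.
(a,b)_∞: sgn(-584155)=−, sgn(-13435565)=−, so -1.
|Ram(-584155, -13435565)| = 6, even; anisotropic at {5, 11, 19, 23, 43, ∞}.

[5, 11, 19, 23, 43, inf]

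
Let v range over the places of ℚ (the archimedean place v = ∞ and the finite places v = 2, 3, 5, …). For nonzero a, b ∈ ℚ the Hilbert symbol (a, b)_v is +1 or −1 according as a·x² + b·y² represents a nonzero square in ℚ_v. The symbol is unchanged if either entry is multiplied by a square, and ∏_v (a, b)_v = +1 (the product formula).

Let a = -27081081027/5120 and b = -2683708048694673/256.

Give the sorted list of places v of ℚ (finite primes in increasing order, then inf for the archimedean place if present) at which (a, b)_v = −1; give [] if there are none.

[5, 11, 13, inf]

Mod squares: a ≡ -15015, b ≡ -33. Check v ∈ {∞, 2, 3, 5, 7, 11, 13}.
v=11: a=11^3·(≡6), b=11^5·(≡6) mod 11; (6|11)=-1, (6|11)=-1; (−1)^{3·5·5}·(-1)^5·(-1)^3 = -1.
v=3: a=3^3·(≡2), b=3^5·(≡1) mod 3; (2|3)=-1, (1|3)=+1; (−1)^{3·5·1}·(-1)^5·(+1)^3 = +1.
v=5: a=5^-1·(≡2), b=5^0·(≡2) mod 5; (2|5)=-1, (2|5)=-1; (−1)^{-1·0·2}·(-1)^0·(-1)^-1 = -1.
v=∞: -15015 < 0 and -33 < 0  ⇒  (a,b)_∞ = -1.
v=13: a=13^3·(≡6), b=13^4·(≡2) mod 13; (6|13)=-1, (2|13)=-1; (−1)^{3·4·6}·(-1)^4·(-1)^3 = -1.
v=7: a=7^3·(≡2), b=7^4·(≡1) mod 7; (2|7)=+1, (1|7)=+1; (−1)^{3·4·3}·(+1)^4·(+1)^3 = +1.
v=2: v_2(a)=-10, v_2(b)=-8; units ≡ 1, 7 (mod 8); ε·ε+αω+βω = 0·1+-10·0+-8·0 ≡ 0  ⇒  (a,b)_2 = +1.
(-15015, -33 / ℚ) ramifies at {5, 11, 13, ∞}: a division algebra.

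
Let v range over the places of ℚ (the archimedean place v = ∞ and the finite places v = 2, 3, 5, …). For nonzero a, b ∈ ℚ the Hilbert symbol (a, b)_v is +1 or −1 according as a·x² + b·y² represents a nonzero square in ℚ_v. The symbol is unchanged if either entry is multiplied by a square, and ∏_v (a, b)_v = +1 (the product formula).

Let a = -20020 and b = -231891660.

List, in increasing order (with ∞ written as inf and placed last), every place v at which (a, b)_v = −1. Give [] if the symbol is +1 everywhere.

[5, inf]

Mod squares: a ≡ -5005, b ≡ -35. Check v ∈ {∞, 2, 3, 5, 7, 11, 13}.
v=∞: -5005 < 0 and -35 < 0  ⇒  (a,b)_∞ = -1.
v=7: a=7^1·(≡3), b=7^1·(≡1) mod 7; (3|7)=-1, (1|7)=+1; (−1)^{1·1·3}·(-1)^1·(+1)^1 = +1.
v=3: a=3^0·(≡2), b=3^4·(≡1) mod 3; (2|3)=-1, (1|3)=+1; (−1)^{0·4·1}·(-1)^4·(+1)^0 = +1.
v=5: a=5^1·(≡1), b=5^1·(≡3) mod 5; (1|5)=+1, (3|5)=-1; (−1)^{1·1·2}·(+1)^1·(-1)^1 = -1.
v=11: a=11^1·(≡6), b=11^2·(≡4) mod 11; (6|11)=-1, (4|11)=+1; (−1)^{1·2·5}·(-1)^2·(+1)^1 = +1.
v=2: v_2(a)=2, v_2(b)=2; units ≡ 3, 5 (mod 8); ε·ε+αω+βω = 1·0+2·1+2·1 ≡ 0  ⇒  (a,b)_2 = +1.
v=13: a=13^1·(≡7), b=13^2·(≡10) mod 13; (7|13)=-1, (10|13)=+1; (−1)^{1·2·6}·(-1)^2·(+1)^1 = +1.
(-5005, -35 / ℚ) ramifies at {5, ∞}: a division algebra.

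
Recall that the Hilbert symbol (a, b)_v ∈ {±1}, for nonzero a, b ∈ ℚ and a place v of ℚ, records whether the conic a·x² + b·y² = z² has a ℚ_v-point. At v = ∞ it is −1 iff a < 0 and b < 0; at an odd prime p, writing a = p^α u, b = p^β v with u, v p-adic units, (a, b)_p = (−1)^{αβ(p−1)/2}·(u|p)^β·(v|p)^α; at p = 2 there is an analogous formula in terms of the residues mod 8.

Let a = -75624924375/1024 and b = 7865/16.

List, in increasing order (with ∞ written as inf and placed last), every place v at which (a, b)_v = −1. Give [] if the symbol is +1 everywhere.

(a, b) ≡ (-111111, 65) mod (ℚ^×)²; places V = {2, 3, 5, 7, 11, 13, 37, ∞}.
(a,b)_13: α=1, u≡7; β=1, v≡11 (mod 13); (7|13)=-1, (11|13)=-1; sign (−1)^0·-1^1·-1^1 = +1.
(a,b)_∞: sgn(-111111)=−, sgn(65)=+, so +1.
(a,b)_7: α=1, u≡5; β=0, v≡2 (mod 7); (5|7)=-1, (2|7)=+1; sign (−1)^0·-1^0·+1^1 = +1.
(a,b)_5: α=4, u≡4; β=1, v≡3 (mod 5); (4|5)=+1, (3|5)=-1; sign (−1)^0·+1^1·-1^4 = +1.
(a,b)_37: α=1, u≡5; β=0, v≡36 (mod 37); (5|37)=-1, (36|37)=+1; sign (−1)^0·-1^0·+1^1 = +1.
(a,b)_2: α=-10, β=-4; u≡1, v≡1 (mod 8); ε(u)ε(v)=0·0, αω(v)=-10·0, βω(u)=-4·0; sum ≡ 0  ⇒  +1.
(a,b)_3: α=3, u≡1; β=0, v≡2 (mod 3); (1|3)=+1, (2|3)=-1; sign (−1)^0·+1^0·-1^3 = -1.
(a,b)_11: α=3, u≡10; β=2, v≡2 (mod 11); (10|11)=-1, (2|11)=-1; sign (−1)^0·-1^2·-1^3 = -1.
Ram(-111111, 65) = {3, 11}; no ℚ_3-point on the conic.

[3, 11]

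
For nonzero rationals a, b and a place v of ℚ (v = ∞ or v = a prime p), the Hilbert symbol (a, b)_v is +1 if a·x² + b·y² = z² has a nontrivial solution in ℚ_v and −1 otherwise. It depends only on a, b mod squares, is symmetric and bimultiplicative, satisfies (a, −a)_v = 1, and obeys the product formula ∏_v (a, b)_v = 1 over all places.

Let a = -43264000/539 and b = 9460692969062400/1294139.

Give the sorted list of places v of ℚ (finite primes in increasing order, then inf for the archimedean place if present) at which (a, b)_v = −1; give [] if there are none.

[2, 13]

Mod squares: a ≡ -110, b ≡ 429. Check v ∈ {∞, 2, 3, 5, 7, 11, 13}.
v=∞: -110 < 0 and 429 > 0  ⇒  (a,b)_∞ = +1.
v=11: a=11^-1·(≡9), b=11^-1·(≡8) mod 11; (9|11)=+1, (8|11)=-1; (−1)^{-1·-1·5}·(+1)^-1·(-1)^-1 = +1.
v=7: a=7^-2·(≡1), b=7^-6·(≡4) mod 7; (1|7)=+1, (4|7)=+1; (−1)^{-2·-6·3}·(+1)^-6·(+1)^-2 = +1.
v=13: a=13^2·(≡8), b=13^5·(≡7) mod 13; (8|13)=-1, (7|13)=-1; (−1)^{2·5·6}·(-1)^5·(-1)^2 = -1.
v=3: a=3^0·(≡1), b=3^5·(≡2) mod 3; (1|3)=+1, (2|3)=-1; (−1)^{0·5·1}·(+1)^5·(-1)^0 = +1.
v=2: v_2(a)=11, v_2(b)=22; units ≡ 1, 5 (mod 8); ε·ε+αω+βω = 0·0+11·1+22·0 ≡ 1  ⇒  (a,b)_2 = -1.
v=5: a=5^3·(≡2), b=5^2·(≡4) mod 5; (2|5)=-1, (4|5)=+1; (−1)^{3·2·2}·(-1)^2·(+1)^3 = +1.
(-110, 429 / ℚ) ramifies at {2, 13}: a division algebra.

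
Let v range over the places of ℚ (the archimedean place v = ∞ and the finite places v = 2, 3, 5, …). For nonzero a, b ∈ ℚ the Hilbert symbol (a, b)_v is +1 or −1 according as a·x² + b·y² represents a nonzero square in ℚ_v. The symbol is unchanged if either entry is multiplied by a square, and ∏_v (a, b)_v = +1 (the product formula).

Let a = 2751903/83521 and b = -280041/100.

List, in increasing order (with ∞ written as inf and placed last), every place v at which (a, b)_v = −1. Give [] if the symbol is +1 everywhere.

[2, 17]

Mod squares: a ≡ 7, b ≡ -969. Check v ∈ {∞, 2, 3, 5, 7, 11, 17, 19}.
v=3: a=3^2·(≡1), b=3^1·(≡1) mod 3; (1|3)=+1, (1|3)=+1; (−1)^{2·1·1}·(+1)^1·(+1)^2 = +1.
v=11: a=11^2·(≡8), b=11^0·(≡8) mod 11; (8|11)=-1, (8|11)=-1; (−1)^{2·0·5}·(-1)^0·(-1)^2 = +1.
v=17: a=17^-4·(≡11), b=17^3·(≡3) mod 17; (11|17)=-1, (3|17)=-1; (−1)^{-4·3·8}·(-1)^3·(-1)^-4 = -1.
v=5: a=5^0·(≡3), b=5^-2·(≡1) mod 5; (3|5)=-1, (1|5)=+1; (−1)^{0·-2·2}·(-1)^-2·(+1)^0 = +1.
v=7: a=7^1·(≡4), b=7^0·(≡4) mod 7; (4|7)=+1, (4|7)=+1; (−1)^{1·0·3}·(+1)^0·(+1)^1 = +1.
v=2: v_2(a)=0, v_2(b)=-2; units ≡ 7, 7 (mod 8); ε·ε+αω+βω = 1·1+0·0+-2·0 ≡ 1  ⇒  (a,b)_2 = -1.
v=19: a=19^2·(≡5), b=19^1·(≡1) mod 19; (5|19)=+1, (1|19)=+1; (−1)^{2·1·9}·(+1)^1·(+1)^2 = +1.
v=∞: 7 > 0 and -969 < 0  ⇒  (a,b)_∞ = +1.
|Ram(7, -969)| = 2, even; anisotropic at {2, 17}.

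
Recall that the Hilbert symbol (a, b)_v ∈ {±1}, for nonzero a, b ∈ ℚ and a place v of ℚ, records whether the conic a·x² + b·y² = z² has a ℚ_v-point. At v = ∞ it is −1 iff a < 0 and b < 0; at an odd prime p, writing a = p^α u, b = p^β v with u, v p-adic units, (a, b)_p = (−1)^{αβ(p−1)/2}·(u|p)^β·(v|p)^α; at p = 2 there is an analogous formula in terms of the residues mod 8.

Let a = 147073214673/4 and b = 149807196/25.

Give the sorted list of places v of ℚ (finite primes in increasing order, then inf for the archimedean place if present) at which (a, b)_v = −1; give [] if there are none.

Mod squares: a ≡ 33, b ≡ 119. Check v ∈ {∞, 2, 3, 5, 7, 11, 17}.
v=7: a=7^2·(≡6), b=7^1·(≡3) mod 7; (6|7)=-1, (3|7)=-1; (−1)^{2·1·3}·(-1)^1·(-1)^2 = -1.
v=∞: 33 > 0 and 119 > 0  ⇒  (a,b)_∞ = +1.
v=17: a=17^4·(≡9), b=17^3·(≡12) mod 17; (9|17)=+1, (12|17)=-1; (−1)^{4·3·8}·(+1)^3·(-1)^4 = +1.
v=2: v_2(a)=-2, v_2(b)=2; units ≡ 1, 7 (mod 8); ε·ε+αω+βω = 0·1+-2·0+2·0 ≡ 0  ⇒  (a,b)_2 = +1.
v=3: a=3^3·(≡2), b=3^2·(≡2) mod 3; (2|3)=-1, (2|3)=-1; (−1)^{3·2·1}·(-1)^2·(-1)^3 = -1.
v=11: a=11^3·(≡4), b=11^2·(≡5) mod 11; (4|11)=+1, (5|11)=+1; (−1)^{3·2·5}·(+1)^2·(+1)^3 = +1.
v=5: a=5^0·(≡2), b=5^-2·(≡1) mod 5; (2|5)=-1, (1|5)=+1; (−1)^{0·-2·2}·(-1)^-2·(+1)^0 = +1.
Ram(33, 119) = {3, 7}; no ℚ_3-point on the conic.

[3, 7]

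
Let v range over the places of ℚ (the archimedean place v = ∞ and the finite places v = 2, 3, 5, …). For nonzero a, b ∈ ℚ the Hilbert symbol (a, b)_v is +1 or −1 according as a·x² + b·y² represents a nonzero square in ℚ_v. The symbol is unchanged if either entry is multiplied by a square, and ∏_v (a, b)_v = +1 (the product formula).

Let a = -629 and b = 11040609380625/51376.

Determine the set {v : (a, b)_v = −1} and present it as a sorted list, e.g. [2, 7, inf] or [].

(a, b) ≡ (-629, 779) mod (ℚ^×)²; places V = {2, 3, 5, 11, 13, 17, 19, 37, 41, ∞}.
(a,b)_∞: sgn(-629)=−, sgn(779)=+, so +1.
(a,b)_17: α=1, u≡14; β=2, v≡10 (mod 17); (14|17)=-1, (10|17)=-1; sign (−1)^0·-1^2·-1^1 = -1.
(a,b)_2: α=0, β=-4; u≡3, v≡3 (mod 8); ε(u)ε(v)=1·1, αω(v)=0·1, βω(u)=-4·1; sum ≡ 1  ⇒  -1.
(a,b)_5: α=0, u≡1; β=4, v≡4 (mod 5); (1|5)=+1, (4|5)=+1; sign (−1)^0·+1^4·+1^0 = +1.
(a,b)_11: α=0, u≡9; β=2, v≡3 (mod 11); (9|11)=+1, (3|11)=+1; sign (−1)^0·+1^2·+1^0 = +1.
(a,b)_41: α=0, u≡27; β=1, v≡7 (mod 41); (27|41)=-1, (7|41)=-1; sign (−1)^0·-1^1·-1^0 = -1.
(a,b)_3: α=0, u≡1; β=2, v≡2 (mod 3); (1|3)=+1, (2|3)=-1; sign (−1)^0·+1^2·-1^0 = +1.
(a,b)_37: α=1, u≡20; β=2, v≡23 (mod 37); (20|37)=-1, (23|37)=-1; sign (−1)^0·-1^2·-1^1 = -1.
(a,b)_13: α=0, u≡8; β=-2, v≡9 (mod 13); (8|13)=-1, (9|13)=+1; sign (−1)^0·-1^-2·+1^0 = +1.
(a,b)_19: α=0, u≡17; β=-1, v≡14 (mod 19); (17|19)=+1, (14|19)=-1; sign (−1)^0·+1^-1·-1^0 = +1.
|Ram(-629, 779)| = 4, even; anisotropic at {2, 17, 37, 41}.

[2, 17, 37, 41]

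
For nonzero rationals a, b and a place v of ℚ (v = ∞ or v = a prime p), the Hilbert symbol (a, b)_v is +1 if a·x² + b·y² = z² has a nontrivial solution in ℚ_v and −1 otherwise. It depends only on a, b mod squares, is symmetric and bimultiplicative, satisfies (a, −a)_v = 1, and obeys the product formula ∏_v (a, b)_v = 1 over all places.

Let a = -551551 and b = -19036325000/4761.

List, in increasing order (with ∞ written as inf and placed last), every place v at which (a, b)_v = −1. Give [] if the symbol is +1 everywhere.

(a, b) ≡ (-551551, -62930) mod (ℚ^×)²; places V = {2, 3, 5, 7, 11, 13, 19, 23, 29, 31, ∞}.
(a,b)_23: α=0, u≡12; β=-2, v≡17 (mod 23); (12|23)=+1, (17|23)=-1; sign (−1)^0·+1^-2·-1^0 = +1.
(a,b)_13: α=1, u≡5; β=0, v≡3 (mod 13); (5|13)=-1, (3|13)=+1; sign (−1)^0·-1^0·+1^1 = +1.
(a,b)_5: α=0, u≡4; β=5, v≡1 (mod 5); (4|5)=+1, (1|5)=+1; sign (−1)^0·+1^5·+1^0 = +1.
(a,b)_∞: sgn(-551551)=−, sgn(-62930)=−, so -1.
(a,b)_2: α=0, β=3; u≡1, v≡7 (mod 8); ε(u)ε(v)=0·1, αω(v)=0·0, βω(u)=3·0; sum ≡ 0  ⇒  +1.
(a,b)_19: α=1, u≡3; β=0, v≡5 (mod 19); (3|19)=-1, (5|19)=+1; sign (−1)^0·-1^0·+1^1 = +1.
(a,b)_31: α=0, u≡1; β=1, v≡19 (mod 31); (1|31)=+1, (19|31)=+1; sign (−1)^0·+1^1·+1^0 = +1.
(a,b)_29: α=1, u≡5; β=1, v≡1 (mod 29); (5|29)=+1, (1|29)=+1; sign (−1)^0·+1^1·+1^1 = +1.
(a,b)_7: α=1, u≡6; β=1, v≡3 (mod 7); (6|7)=-1, (3|7)=-1; sign (−1)^1·-1^1·-1^1 = -1.
(a,b)_3: α=0, u≡2; β=-2, v≡1 (mod 3); (2|3)=-1, (1|3)=+1; sign (−1)^0·-1^-2·+1^0 = +1.
(a,b)_11: α=1, u≡8; β=2, v≡4 (mod 11); (8|11)=-1, (4|11)=+1; sign (−1)^0·-1^2·+1^1 = +1.
|Ram(-551551, -62930)| = 2, even; anisotropic at {7, ∞}.

[7, inf]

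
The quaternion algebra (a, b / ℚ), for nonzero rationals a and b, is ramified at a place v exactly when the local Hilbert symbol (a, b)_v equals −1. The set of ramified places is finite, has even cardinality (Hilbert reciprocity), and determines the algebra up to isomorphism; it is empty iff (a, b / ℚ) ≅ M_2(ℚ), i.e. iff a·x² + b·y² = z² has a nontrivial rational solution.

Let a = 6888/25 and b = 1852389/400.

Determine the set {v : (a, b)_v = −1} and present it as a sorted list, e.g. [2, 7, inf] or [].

[2, 3]

(a, b) ≡ (1722, 21) mod (ℚ^×)²; places V = {2, 3, 5, 7, 11, 41, ∞}.
(a,b)_7: α=1, u≡1; β=1, v≡6 (mod 7); (1|7)=+1, (6|7)=-1; sign (−1)^1·+1^1·-1^1 = +1.
(a,b)_∞: sgn(1722)=+, sgn(21)=+, so +1.
(a,b)_3: α=1, u≡1; β=7, v≡1 (mod 3); (1|3)=+1, (1|3)=+1; sign (−1)^1·+1^7·+1^1 = -1.
(a,b)_2: α=3, β=-4; u≡5, v≡5 (mod 8); ε(u)ε(v)=0·0, αω(v)=3·1, βω(u)=-4·1; sum ≡ 1  ⇒  -1.
(a,b)_5: α=-2, u≡3; β=-2, v≡4 (mod 5); (3|5)=-1, (4|5)=+1; sign (−1)^0·-1^-2·+1^-2 = +1.
(a,b)_41: α=1, u≡10; β=0, v≡36 (mod 41); (10|41)=+1, (36|41)=+1; sign (−1)^0·+1^0·+1^1 = +1.
(a,b)_11: α=0, u≡8; β=2, v≡2 (mod 11); (8|11)=-1, (2|11)=-1; sign (−1)^0·-1^2·-1^0 = +1.
|Ram(1722, 21)| = 2, even; anisotropic at {2, 3}.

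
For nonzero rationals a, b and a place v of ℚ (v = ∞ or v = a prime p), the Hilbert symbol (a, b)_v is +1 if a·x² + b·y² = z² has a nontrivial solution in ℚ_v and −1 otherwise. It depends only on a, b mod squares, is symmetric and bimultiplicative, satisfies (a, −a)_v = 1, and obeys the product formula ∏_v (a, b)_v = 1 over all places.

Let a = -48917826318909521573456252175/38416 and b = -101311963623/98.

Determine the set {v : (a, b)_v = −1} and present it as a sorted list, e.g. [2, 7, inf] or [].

(a, b) ≡ (-1715727, -3431454) mod (ℚ^×)²; places V = {2, 3, 5, 7, 13, 29, 37, 41, ∞}.
(a,b)_7: α=-4, u≡2; β=-2, v≡2 (mod 7); (2|7)=+1, (2|7)=+1; sign (−1)^0·+1^-2·+1^-4 = +1.
(a,b)_∞: sgn(-1715727)=−, sgn(-3431454)=−, so -1.
(a,b)_37: α=3, u≡16; β=1, v≡29 (mod 37); (16|37)=+1, (29|37)=-1; sign (−1)^0·+1^1·-1^3 = -1.
(a,b)_29: α=3, u≡15; β=1, v≡25 (mod 29); (15|29)=-1, (25|29)=+1; sign (−1)^0·-1^1·+1^3 = -1.
(a,b)_5: α=2, u≡3; β=0, v≡4 (mod 5); (3|5)=-1, (4|5)=+1; sign (−1)^0·-1^0·+1^2 = +1.
(a,b)_3: α=21, u≡2; β=11, v≡1 (mod 3); (2|3)=-1, (1|3)=+1; sign (−1)^1·-1^11·+1^21 = +1.
(a,b)_13: α=3, u≡1; β=1, v≡8 (mod 13); (1|13)=+1, (8|13)=-1; sign (−1)^0·+1^1·-1^3 = -1.
(a,b)_41: α=3, u≡19; β=1, v≡13 (mod 41); (19|41)=-1, (13|41)=-1; sign (−1)^0·-1^1·-1^3 = +1.
(a,b)_2: α=-4, β=-1; u≡1, v≡1 (mod 8); ε(u)ε(v)=0·0, αω(v)=-4·0, βω(u)=-1·0; sum ≡ 0  ⇒  +1.
(-1715727, -3431454 / ℚ) ramifies at {13, 29, 37, ∞}: a division algebra.

[13, 29, 37, inf]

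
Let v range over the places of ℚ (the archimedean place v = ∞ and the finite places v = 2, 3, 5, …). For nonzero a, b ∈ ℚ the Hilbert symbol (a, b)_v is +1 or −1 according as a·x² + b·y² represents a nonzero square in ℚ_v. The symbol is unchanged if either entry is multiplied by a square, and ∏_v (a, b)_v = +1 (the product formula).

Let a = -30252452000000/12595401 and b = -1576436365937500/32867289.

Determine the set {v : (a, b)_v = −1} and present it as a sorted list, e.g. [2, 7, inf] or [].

[5, 17, 29, inf]

(a, b) ≡ (-17, -56695) mod (ℚ^×)²; places V = {2, 3, 5, 7, 13, 17, 23, 29, ∞}.
(a,b)_2: α=8, β=2; u≡7, v≡1 (mod 8); ε(u)ε(v)=1·0, αω(v)=8·0, βω(u)=2·0; sum ≡ 0  ⇒  +1.
(a,b)_23: α=2, u≡3; β=3, v≡10 (mod 23); (3|23)=+1, (10|23)=-1; sign (−1)^0·+1^3·-1^2 = +1.
(a,b)_29: α=2, u≡11; β=3, v≡12 (mod 29); (11|29)=-1, (12|29)=-1; sign (−1)^0·-1^3·-1^2 = -1.
(a,b)_7: α=-2, u≡4; β=-4, v≡6 (mod 7); (4|7)=+1, (6|7)=-1; sign (−1)^0·+1^-4·-1^-2 = +1.
(a,b)_5: α=6, u≡2; β=7, v≡4 (mod 5); (2|5)=-1, (4|5)=+1; sign (−1)^0·-1^7·+1^6 = -1.
(a,b)_3: α=-2, u≡1; β=-4, v≡2 (mod 3); (1|3)=+1, (2|3)=-1; sign (−1)^0·+1^-4·-1^-2 = +1.
(a,b)_17: α=1, u≡15; β=1, v≡10 (mod 17); (15|17)=+1, (10|17)=-1; sign (−1)^0·+1^1·-1^1 = -1.
(a,b)_∞: sgn(-17)=−, sgn(-56695)=−, so -1.
(a,b)_13: α=-4, u≡9; β=-2, v≡11 (mod 13); (9|13)=+1, (11|13)=-1; sign (−1)^0·+1^-2·-1^-4 = +1.
Ram(-17, -56695) = {5, 17, 29, ∞}; no ℚ_5-point on the conic.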